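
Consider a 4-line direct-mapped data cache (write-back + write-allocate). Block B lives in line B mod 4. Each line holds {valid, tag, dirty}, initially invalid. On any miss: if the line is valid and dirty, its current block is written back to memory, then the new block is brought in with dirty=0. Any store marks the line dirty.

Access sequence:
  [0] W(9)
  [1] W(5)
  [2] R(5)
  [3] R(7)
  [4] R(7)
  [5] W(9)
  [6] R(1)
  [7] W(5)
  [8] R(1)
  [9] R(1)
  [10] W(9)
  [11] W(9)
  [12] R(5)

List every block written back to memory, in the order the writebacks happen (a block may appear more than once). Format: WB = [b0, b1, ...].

  0 | W B9 → L1 miss [D]
  1 | W B5 → L1 miss wb→B9 [D]
  2 | R B5 → L1 hit [D]
  3 | R B7 → L3 miss [-]
  4 | R B7 → L3 hit [-]
  5 | W B9 → L1 miss wb→B5 [D]
  6 | R B1 → L1 miss wb→B9 [-]
  7 | W B5 → L1 miss [D]
  8 | R B1 → L1 miss wb→B5 [-]
  9 | R B1 → L1 hit [-]
  10 | W B9 → L1 miss [D]
  11 | W B9 → L1 hit [D]
  12 | R B5 → L1 miss wb→B9 [-]

WB = [9, 5, 9, 5, 9]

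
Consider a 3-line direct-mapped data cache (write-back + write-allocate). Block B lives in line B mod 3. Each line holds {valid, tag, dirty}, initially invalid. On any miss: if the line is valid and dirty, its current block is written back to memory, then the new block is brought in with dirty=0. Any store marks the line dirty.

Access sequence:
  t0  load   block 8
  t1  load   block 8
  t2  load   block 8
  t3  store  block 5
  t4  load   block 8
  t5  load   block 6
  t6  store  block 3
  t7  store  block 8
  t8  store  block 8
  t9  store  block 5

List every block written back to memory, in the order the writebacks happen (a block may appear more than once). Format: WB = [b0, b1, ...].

  0 | R B8 → L2 miss [-]
  1 | R B8 → L2 hit [-]
  2 | R B8 → L2 hit [-]
  3 | W B5 → L2 miss [D]
  4 | R B8 → L2 miss wb→B5 [-]
  5 | R B6 → L0 miss [-]
  6 | W B3 → L0 miss [D]
  7 | W B8 → L2 hit [D]
  8 | W B8 → L2 hit [D]
  9 | W B5 → L2 miss wb→B8 [D]

WB = [5, 8]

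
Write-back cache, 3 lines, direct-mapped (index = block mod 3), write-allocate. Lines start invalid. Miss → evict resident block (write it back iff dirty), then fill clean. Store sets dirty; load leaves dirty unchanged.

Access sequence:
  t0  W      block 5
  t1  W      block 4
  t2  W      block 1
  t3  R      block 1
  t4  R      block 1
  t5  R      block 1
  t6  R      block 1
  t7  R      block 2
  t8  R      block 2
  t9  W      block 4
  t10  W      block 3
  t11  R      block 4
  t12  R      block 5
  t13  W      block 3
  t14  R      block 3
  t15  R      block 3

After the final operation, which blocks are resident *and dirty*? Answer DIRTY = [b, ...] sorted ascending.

0: W B5 -> L2 miss  d=D]
1: W B4 -> L1 miss  d=D]
2: W B1 -> L1 miss wb->B4  d=D]
3: R B1 -> L1 hit  d=D]
4: R B1 -> L1 hit  d=D]
5: R B1 -> L1 hit  d=D]
6: R B1 -> L1 hit  d=D]
7: R B2 -> L2 miss wb->B5  d=-]
8: R B2 -> L2 hit  d=-]
9: W B4 -> L1 miss wb->B1  d=D]
10: W B3 -> L0 miss  d=D]
11: R B4 -> L1 hit  d=D]
12: R B5 -> L2 miss  d=-]
13: W B3 -> L0 hit  d=D]
14: R B3 -> L0 hit  d=D]
15: R B3 -> L0 hit  d=D]

DIRTY = [3, 4]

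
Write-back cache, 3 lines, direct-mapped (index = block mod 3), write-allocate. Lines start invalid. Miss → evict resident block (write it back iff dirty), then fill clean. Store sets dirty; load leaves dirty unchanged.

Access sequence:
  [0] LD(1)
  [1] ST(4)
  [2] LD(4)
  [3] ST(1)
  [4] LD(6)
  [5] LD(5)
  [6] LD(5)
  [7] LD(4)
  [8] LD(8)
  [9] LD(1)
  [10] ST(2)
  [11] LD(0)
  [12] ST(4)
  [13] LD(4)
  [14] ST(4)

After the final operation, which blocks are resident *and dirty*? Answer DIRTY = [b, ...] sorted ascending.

  0 | R B1 → L1 miss [-]
  1 | W B4 → L1 miss [D]
  2 | R B4 → L1 hit [D]
  3 | W B1 → L1 miss wb→B4 [D]
  4 | R B6 → L0 miss [-]
  5 | R B5 → L2 miss [-]
  6 | R B5 → L2 hit [-]
  7 | R B4 → L1 miss wb→B1 [-]
  8 | R B8 → L2 miss [-]
  9 | R B1 → L1 miss [-]
  10 | W B2 → L2 miss [D]
  11 | R B0 → L0 miss [-]
  12 | W B4 → L1 miss [D]
  13 | R B4 → L1 hit [D]
  14 | W B4 → L1 hit [D]

DIRTY = [2, 4]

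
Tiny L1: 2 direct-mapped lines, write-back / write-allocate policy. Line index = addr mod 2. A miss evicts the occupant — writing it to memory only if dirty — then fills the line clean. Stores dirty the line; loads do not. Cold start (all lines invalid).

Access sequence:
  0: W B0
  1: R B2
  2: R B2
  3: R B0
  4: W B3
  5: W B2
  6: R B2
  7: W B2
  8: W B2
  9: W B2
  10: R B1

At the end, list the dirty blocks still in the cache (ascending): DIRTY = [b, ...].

DIRTY = [2]

0: W B0 → L0 miss [D]
1: R B2 → L0 miss wb→B0 [-]
2: R B2 → L0 hit [-]
3: R B0 → L0 miss [-]
4: W B3 → L1 miss [D]
5: W B2 → L0 miss [D]
6: R B2 → L0 hit [D]
7: W B2 → L0 hit [D]
8: W B2 → L0 hit [D]
9: W B2 → L0 hit [D]
10: R B1 → L1 miss wb→B3 [-]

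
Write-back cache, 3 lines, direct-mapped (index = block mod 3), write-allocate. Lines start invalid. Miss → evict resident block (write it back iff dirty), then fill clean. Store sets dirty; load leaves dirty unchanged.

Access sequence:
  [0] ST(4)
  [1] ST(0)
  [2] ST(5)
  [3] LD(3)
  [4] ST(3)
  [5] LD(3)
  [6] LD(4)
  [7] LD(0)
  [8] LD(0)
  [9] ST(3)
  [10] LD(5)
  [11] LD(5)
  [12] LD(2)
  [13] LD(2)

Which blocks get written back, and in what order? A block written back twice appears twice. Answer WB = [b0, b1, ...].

  0 | W B4 → L1 miss [D]
  1 | W B0 → L0 miss [D]
  2 | W B5 → L2 miss [D]
  3 | R B3 → L0 miss wb→B0 [-]
  4 | W B3 → L0 hit [D]
  5 | R B3 → L0 hit [D]
  6 | R B4 → L1 hit [D]
  7 | R B0 → L0 miss wb→B3 [-]
  8 | R B0 → L0 hit [-]
  9 | W B3 → L0 miss [D]
  10 | R B5 → L2 hit [D]
  11 | R B5 → L2 hit [D]
  12 | R B2 → L2 miss wb→B5 [-]
  13 | R B2 → L2 hit [-]

WB = [0, 3, 5]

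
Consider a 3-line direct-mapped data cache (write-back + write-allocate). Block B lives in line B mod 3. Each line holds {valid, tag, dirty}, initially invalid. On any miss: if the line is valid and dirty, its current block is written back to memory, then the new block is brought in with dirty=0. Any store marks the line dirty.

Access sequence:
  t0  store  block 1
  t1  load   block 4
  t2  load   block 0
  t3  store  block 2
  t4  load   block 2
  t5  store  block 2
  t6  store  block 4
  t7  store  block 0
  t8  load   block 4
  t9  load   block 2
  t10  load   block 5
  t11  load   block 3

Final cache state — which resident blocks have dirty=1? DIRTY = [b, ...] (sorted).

0: W B1 → L1 miss [D]
1: R B4 → L1 miss wb→B1 [-]
2: R B0 → L0 miss [-]
3: W B2 → L2 miss [D]
4: R B2 → L2 hit [D]
5: W B2 → L2 hit [D]
6: W B4 → L1 hit [D]
7: W B0 → L0 hit [D]
8: R B4 → L1 hit [D]
9: R B2 → L2 hit [D]
10: R B5 → L2 miss wb→B2 [-]
11: R B3 → L0 miss wb→B0 [-]

DIRTY = [4]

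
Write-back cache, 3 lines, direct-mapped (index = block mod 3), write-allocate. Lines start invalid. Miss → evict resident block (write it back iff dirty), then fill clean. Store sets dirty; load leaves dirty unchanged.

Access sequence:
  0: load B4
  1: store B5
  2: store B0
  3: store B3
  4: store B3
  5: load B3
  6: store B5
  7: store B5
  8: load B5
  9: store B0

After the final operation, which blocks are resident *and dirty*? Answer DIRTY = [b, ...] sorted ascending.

  0 | R B4 → L1 miss [-]
  1 | W B5 → L2 miss [D]
  2 | W B0 → L0 miss [D]
  3 | W B3 → L0 miss wb→B0 [D]
  4 | W B3 → L0 hit [D]
  5 | R B3 → L0 hit [D]
  6 | W B5 → L2 hit [D]
  7 | W B5 → L2 hit [D]
  8 | R B5 → L2 hit [D]
  9 | W B0 → L0 miss wb→B3 [D]

DIRTY = [0, 5]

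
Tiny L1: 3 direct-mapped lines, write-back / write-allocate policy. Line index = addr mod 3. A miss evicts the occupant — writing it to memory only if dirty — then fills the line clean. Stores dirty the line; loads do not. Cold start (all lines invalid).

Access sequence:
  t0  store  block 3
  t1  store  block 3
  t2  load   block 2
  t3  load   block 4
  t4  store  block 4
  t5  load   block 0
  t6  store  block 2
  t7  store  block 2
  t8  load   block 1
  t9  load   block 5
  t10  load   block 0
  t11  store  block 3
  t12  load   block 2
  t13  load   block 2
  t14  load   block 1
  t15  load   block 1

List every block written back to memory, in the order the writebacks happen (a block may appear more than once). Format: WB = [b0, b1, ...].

WB = [3, 4, 2]

0: W B3 -> L0 miss  d=D]
1: W B3 -> L0 hit  d=D]
2: R B2 -> L2 miss  d=-]
3: R B4 -> L1 miss  d=-]
4: W B4 -> L1 hit  d=D]
5: R B0 -> L0 miss wb->B3  d=-]
6: W B2 -> L2 hit  d=D]
7: W B2 -> L2 hit  d=D]
8: R B1 -> L1 miss wb->B4  d=-]
9: R B5 -> L2 miss wb->B2  d=-]
10: R B0 -> L0 hit  d=-]
11: W B3 -> L0 miss  d=D]
12: R B2 -> L2 miss  d=-]
13: R B2 -> L2 hit  d=-]
14: R B1 -> L1 hit  d=-]
15: R B1 -> L1 hit  d=-]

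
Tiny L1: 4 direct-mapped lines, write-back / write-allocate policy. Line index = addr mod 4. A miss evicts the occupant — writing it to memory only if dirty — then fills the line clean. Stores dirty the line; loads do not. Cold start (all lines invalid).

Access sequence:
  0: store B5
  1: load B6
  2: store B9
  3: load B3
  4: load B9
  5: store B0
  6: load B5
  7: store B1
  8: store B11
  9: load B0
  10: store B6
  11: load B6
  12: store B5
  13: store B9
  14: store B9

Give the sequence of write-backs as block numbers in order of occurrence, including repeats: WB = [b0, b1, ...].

  0 | W B5 → L1 miss [D]
  1 | R B6 → L2 miss [-]
  2 | W B9 → L1 miss wb→B5 [D]
  3 | R B3 → L3 miss [-]
  4 | R B9 → L1 hit [D]
  5 | W B0 → L0 miss [D]
  6 | R B5 → L1 miss wb→B9 [-]
  7 | W B1 → L1 miss [D]
  8 | W B11 → L3 miss [D]
  9 | R B0 → L0 hit [D]
  10 | W B6 → L2 hit [D]
  11 | R B6 → L2 hit [D]
  12 | W B5 → L1 miss wb→B1 [D]
  13 | W B9 → L1 miss wb→B5 [D]
  14 | W B9 → L1 hit [D]

WB = [5, 9, 1, 5]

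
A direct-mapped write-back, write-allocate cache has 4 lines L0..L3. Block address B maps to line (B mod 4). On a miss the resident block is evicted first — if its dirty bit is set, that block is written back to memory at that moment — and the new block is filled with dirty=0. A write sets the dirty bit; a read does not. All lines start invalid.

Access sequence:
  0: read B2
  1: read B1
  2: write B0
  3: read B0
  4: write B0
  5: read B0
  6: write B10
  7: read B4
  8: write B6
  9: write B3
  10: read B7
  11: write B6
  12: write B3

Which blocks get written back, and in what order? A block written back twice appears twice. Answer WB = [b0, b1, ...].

WB = [0, 10, 3]

0: R B2 -> L2 miss  d=-]
1: R B1 -> L1 miss  d=-]
2: W B0 -> L0 miss  d=D]
3: R B0 -> L0 hit  d=D]
4: W B0 -> L0 hit  d=D]
5: R B0 -> L0 hit  d=D]
6: W B10 -> L2 miss  d=D]
7: R B4 -> L0 miss wb->B0  d=-]
8: W B6 -> L2 miss wb->B10  d=D]
9: W B3 -> L3 miss  d=D]
10: R B7 -> L3 miss wb->B3  d=-]
11: W B6 -> L2 hit  d=D]
12: W B3 -> L3 miss  d=D]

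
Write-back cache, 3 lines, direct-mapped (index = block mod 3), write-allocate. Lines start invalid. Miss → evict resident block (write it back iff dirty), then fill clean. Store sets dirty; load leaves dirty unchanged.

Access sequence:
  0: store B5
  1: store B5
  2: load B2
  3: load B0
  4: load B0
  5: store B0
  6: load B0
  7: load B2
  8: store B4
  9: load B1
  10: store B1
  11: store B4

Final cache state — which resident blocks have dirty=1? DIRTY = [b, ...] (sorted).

0: W B5 -> L2 miss  d=D]
1: W B5 -> L2 hit  d=D]
2: R B2 -> L2 miss wb->B5  d=-]
3: R B0 -> L0 miss  d=-]
4: R B0 -> L0 hit  d=-]
5: W B0 -> L0 hit  d=D]
6: R B0 -> L0 hit  d=D]
7: R B2 -> L2 hit  d=-]
8: W B4 -> L1 miss  d=D]
9: R B1 -> L1 miss wb->B4  d=-]
10: W B1 -> L1 hit  d=D]
11: W B4 -> L1 miss wb->B1  d=D]

DIRTY = [0, 4]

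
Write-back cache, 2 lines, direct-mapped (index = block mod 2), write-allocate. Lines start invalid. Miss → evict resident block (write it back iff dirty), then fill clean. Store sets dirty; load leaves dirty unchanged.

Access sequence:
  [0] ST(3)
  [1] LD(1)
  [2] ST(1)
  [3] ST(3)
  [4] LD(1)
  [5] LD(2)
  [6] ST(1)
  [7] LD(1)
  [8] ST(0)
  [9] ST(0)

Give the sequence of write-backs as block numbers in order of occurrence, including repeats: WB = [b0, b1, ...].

WB = [3, 1, 3]

0: W B3 → L1 miss [D]
1: R B1 → L1 miss wb→B3 [-]
2: W B1 → L1 hit [D]
3: W B3 → L1 miss wb→B1 [D]
4: R B1 → L1 miss wb→B3 [-]
5: R B2 → L0 miss [-]
6: W B1 → L1 hit [D]
7: R B1 → L1 hit [D]
8: W B0 → L0 miss [D]
9: W B0 → L0 hit [D]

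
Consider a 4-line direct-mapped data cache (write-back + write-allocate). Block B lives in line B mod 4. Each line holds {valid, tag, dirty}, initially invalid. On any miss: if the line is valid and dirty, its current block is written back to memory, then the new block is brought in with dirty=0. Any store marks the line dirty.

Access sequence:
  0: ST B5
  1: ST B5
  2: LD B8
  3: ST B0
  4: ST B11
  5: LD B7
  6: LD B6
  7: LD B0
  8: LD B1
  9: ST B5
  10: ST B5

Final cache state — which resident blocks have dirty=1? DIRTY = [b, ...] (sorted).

DIRTY = [0, 5]

0: W B5 → L1 miss [D]
1: W B5 → L1 hit [D]
2: R B8 → L0 miss [-]
3: W B0 → L0 miss [D]
4: W B11 → L3 miss [D]
5: R B7 → L3 miss wb→B11 [-]
6: R B6 → L2 miss [-]
7: R B0 → L0 hit [D]
8: R B1 → L1 miss wb→B5 [-]
9: W B5 → L1 miss [D]
10: W B5 → L1 hit [D]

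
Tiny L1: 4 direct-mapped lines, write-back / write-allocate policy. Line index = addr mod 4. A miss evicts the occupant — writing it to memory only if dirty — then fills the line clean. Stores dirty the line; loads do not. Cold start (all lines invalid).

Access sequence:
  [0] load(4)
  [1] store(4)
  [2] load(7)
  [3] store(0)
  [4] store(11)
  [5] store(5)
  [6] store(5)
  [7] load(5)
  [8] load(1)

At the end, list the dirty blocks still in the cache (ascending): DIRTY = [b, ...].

DIRTY = [0, 11]

  0 | R B4 → L0 miss [-]
  1 | W B4 → L0 hit [D]
  2 | R B7 → L3 miss [-]
  3 | W B0 → L0 miss wb→B4 [D]
  4 | W B11 → L3 miss [D]
  5 | W B5 → L1 miss [D]
  6 | W B5 → L1 hit [D]
  7 | R B5 → L1 hit [D]
  8 | R B1 → L1 miss wb→B5 [-]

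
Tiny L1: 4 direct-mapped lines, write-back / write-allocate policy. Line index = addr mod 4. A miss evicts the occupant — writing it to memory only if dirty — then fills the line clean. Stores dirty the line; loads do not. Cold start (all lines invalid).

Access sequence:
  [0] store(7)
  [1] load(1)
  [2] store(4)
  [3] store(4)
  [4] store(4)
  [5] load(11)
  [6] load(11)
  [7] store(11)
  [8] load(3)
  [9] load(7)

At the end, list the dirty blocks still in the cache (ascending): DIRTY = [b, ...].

DIRTY = [4]

0: W B7 → L3 miss [D]
1: R B1 → L1 miss [-]
2: W B4 → L0 miss [D]
3: W B4 → L0 hit [D]
4: W B4 → L0 hit [D]
5: R B11 → L3 miss wb→B7 [-]
6: R B11 → L3 hit [-]
7: W B11 → L3 hit [D]
8: R B3 → L3 miss wb→B11 [-]
9: R B7 → L3 miss [-]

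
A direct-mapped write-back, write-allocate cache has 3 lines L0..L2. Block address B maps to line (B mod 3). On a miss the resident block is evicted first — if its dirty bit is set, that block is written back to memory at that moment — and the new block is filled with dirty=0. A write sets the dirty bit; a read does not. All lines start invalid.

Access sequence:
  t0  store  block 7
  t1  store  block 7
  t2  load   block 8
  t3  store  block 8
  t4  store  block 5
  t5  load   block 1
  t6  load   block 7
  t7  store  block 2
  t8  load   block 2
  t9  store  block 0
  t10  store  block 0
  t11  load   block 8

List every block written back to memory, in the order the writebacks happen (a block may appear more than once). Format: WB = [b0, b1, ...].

WB = [8, 7, 5, 2]

0: W B7 -> L1 miss  d=D]
1: W B7 -> L1 hit  d=D]
2: R B8 -> L2 miss  d=-]
3: W B8 -> L2 hit  d=D]
4: W B5 -> L2 miss wb->B8  d=D]
5: R B1 -> L1 miss wb->B7  d=-]
6: R B7 -> L1 miss  d=-]
7: W B2 -> L2 miss wb->B5  d=D]
8: R B2 -> L2 hit  d=D]
9: W B0 -> L0 miss  d=D]
10: W B0 -> L0 hit  d=D]
11: R B8 -> L2 miss wb->B2  d=-]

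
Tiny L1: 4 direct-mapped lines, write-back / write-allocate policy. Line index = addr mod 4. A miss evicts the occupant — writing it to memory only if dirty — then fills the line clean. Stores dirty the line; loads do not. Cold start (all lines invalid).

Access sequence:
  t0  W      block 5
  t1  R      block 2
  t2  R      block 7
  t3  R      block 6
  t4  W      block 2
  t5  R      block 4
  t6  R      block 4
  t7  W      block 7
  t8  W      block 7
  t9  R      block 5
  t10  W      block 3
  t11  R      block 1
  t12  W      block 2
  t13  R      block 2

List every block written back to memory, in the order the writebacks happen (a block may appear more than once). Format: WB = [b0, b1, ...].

0: W B5 → L1 miss [D]
1: R B2 → L2 miss [-]
2: R B7 → L3 miss [-]
3: R B6 → L2 miss [-]
4: W B2 → L2 miss [D]
5: R B4 → L0 miss [-]
6: R B4 → L0 hit [-]
7: W B7 → L3 hit [D]
8: W B7 → L3 hit [D]
9: R B5 → L1 hit [D]
10: W B3 → L3 miss wb→B7 [D]
11: R B1 → L1 miss wb→B5 [-]
12: W B2 → L2 hit [D]
13: R B2 → L2 hit [D]

WB = [7, 5]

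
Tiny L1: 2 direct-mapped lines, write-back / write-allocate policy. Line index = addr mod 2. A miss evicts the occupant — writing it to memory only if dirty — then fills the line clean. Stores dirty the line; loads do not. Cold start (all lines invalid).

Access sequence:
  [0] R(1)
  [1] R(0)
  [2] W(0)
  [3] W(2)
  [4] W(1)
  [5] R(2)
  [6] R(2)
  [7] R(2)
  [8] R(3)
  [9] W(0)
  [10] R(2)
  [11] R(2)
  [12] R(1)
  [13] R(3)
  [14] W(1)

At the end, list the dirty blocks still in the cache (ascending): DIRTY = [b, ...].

DIRTY = [1]

  0 | R B1 → L1 miss [-]
  1 | R B0 → L0 miss [-]
  2 | W B0 → L0 hit [D]
  3 | W B2 → L0 miss wb→B0 [D]
  4 | W B1 → L1 hit [D]
  5 | R B2 → L0 hit [D]
  6 | R B2 → L0 hit [D]
  7 | R B2 → L0 hit [D]
  8 | R B3 → L1 miss wb→B1 [-]
  9 | W B0 → L0 miss wb→B2 [D]
  10 | R B2 → L0 miss wb→B0 [-]
  11 | R B2 → L0 hit [-]
  12 | R B1 → L1 miss [-]
  13 | R B3 → L1 miss [-]
  14 | W B1 → L1 miss [D]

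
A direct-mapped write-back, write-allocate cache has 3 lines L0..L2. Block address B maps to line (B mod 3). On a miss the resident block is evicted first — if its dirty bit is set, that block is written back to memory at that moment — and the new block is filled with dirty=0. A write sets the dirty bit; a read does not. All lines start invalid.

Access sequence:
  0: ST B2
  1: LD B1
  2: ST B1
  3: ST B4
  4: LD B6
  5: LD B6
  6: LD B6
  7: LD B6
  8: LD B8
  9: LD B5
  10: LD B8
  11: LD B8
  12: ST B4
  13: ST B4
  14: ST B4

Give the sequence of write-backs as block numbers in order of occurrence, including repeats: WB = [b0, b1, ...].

0: W B2 → L2 miss [D]
1: R B1 → L1 miss [-]
2: W B1 → L1 hit [D]
3: W B4 → L1 miss wb→B1 [D]
4: R B6 → L0 miss [-]
5: R B6 → L0 hit [-]
6: R B6 → L0 hit [-]
7: R B6 → L0 hit [-]
8: R B8 → L2 miss wb→B2 [-]
9: R B5 → L2 miss [-]
10: R B8 → L2 miss [-]
11: R B8 → L2 hit [-]
12: W B4 → L1 hit [D]
13: W B4 → L1 hit [D]
14: W B4 → L1 hit [D]

WB = [1, 2]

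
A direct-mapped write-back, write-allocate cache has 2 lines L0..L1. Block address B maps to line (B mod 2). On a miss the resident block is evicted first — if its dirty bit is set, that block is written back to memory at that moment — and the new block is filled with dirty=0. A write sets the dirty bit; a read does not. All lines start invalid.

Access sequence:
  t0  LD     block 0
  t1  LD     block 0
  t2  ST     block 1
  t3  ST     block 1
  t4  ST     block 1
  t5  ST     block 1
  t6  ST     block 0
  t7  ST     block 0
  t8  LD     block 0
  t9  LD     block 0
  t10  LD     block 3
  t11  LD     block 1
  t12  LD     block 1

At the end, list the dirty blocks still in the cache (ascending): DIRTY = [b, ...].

DIRTY = [0]

  0 | R B0 → L0 miss [-]
  1 | R B0 → L0 hit [-]
  2 | W B1 → L1 miss [D]
  3 | W B1 → L1 hit [D]
  4 | W B1 → L1 hit [D]
  5 | W B1 → L1 hit [D]
  6 | W B0 → L0 hit [D]
  7 | W B0 → L0 hit [D]
  8 | R B0 → L0 hit [D]
  9 | R B0 → L0 hit [D]
  10 | R B3 → L1 miss wb→B1 [-]
  11 | R B1 → L1 miss [-]
  12 | R B1 → L1 hit [-]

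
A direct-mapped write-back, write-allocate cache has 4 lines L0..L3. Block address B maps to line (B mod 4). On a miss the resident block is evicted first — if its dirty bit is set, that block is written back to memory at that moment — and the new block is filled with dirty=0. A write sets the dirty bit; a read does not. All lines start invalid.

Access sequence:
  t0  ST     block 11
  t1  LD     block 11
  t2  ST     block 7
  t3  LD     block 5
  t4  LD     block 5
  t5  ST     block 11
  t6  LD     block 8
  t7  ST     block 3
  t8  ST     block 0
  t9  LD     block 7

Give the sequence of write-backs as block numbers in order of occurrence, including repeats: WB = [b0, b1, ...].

  0 | W B11 → L3 miss [D]
  1 | R B11 → L3 hit [D]
  2 | W B7 → L3 miss wb→B11 [D]
  3 | R B5 → L1 miss [-]
  4 | R B5 → L1 hit [-]
  5 | W B11 → L3 miss wb→B7 [D]
  6 | R B8 → L0 miss [-]
  7 | W B3 → L3 miss wb→B11 [D]
  8 | W B0 → L0 miss [D]
  9 | R B7 → L3 miss wb→B3 [-]

WB = [11, 7, 11, 3]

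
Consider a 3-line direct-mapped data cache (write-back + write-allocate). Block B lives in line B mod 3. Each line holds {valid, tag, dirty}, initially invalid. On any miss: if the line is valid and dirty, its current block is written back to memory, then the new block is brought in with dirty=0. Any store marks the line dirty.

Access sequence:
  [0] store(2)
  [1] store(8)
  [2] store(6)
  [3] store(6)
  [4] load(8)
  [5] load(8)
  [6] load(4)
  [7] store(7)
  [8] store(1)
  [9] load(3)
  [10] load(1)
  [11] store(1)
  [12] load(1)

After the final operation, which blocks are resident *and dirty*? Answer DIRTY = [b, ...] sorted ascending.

DIRTY = [1, 8]

0: W B2 -> L2 miss  d=D]
1: W B8 -> L2 miss wb->B2  d=D]
2: W B6 -> L0 miss  d=D]
3: W B6 -> L0 hit  d=D]
4: R B8 -> L2 hit  d=D]
5: R B8 -> L2 hit  d=D]
6: R B4 -> L1 miss  d=-]
7: W B7 -> L1 miss  d=D]
8: W B1 -> L1 miss wb->B7  d=D]
9: R B3 -> L0 miss wb->B6  d=-]
10: R B1 -> L1 hit  d=D]
11: W B1 -> L1 hit  d=D]
12: R B1 -> L1 hit  d=D]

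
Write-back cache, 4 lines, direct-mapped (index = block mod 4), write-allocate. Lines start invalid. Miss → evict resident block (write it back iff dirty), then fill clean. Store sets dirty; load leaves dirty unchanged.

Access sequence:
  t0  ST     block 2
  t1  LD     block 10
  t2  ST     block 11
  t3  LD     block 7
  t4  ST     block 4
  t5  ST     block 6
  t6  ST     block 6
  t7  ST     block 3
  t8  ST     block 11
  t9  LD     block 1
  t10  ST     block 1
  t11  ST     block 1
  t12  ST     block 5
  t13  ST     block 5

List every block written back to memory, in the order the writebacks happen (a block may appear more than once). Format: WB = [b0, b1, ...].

WB = [2, 11, 3, 1]

0: W B2 -> L2 miss  d=D]
1: R B10 -> L2 miss wb->B2  d=-]
2: W B11 -> L3 miss  d=D]
3: R B7 -> L3 miss wb->B11  d=-]
4: W B4 -> L0 miss  d=D]
5: W B6 -> L2 miss  d=D]
6: W B6 -> L2 hit  d=D]
7: W B3 -> L3 miss  d=D]
8: W B11 -> L3 miss wb->B3  d=D]
9: R B1 -> L1 miss  d=-]
10: W B1 -> L1 hit  d=D]
11: W B1 -> L1 hit  d=D]
12: W B5 -> L1 miss wb->B1  d=D]
13: W B5 -> L1 hit  d=D]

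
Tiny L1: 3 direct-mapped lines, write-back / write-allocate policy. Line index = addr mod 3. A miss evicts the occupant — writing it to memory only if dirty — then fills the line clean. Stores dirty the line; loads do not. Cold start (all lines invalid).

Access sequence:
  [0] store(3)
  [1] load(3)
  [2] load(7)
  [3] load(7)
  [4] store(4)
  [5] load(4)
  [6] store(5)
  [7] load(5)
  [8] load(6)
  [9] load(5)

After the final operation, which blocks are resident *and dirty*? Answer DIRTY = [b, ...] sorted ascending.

DIRTY = [4, 5]

0: W B3 -> L0 miss  d=D]
1: R B3 -> L0 hit  d=D]
2: R B7 -> L1 miss  d=-]
3: R B7 -> L1 hit  d=-]
4: W B4 -> L1 miss  d=D]
5: R B4 -> L1 hit  d=D]
6: W B5 -> L2 miss  d=D]
7: R B5 -> L2 hit  d=D]
8: R B6 -> L0 miss wb->B3  d=-]
9: R B5 -> L2 hit  d=D]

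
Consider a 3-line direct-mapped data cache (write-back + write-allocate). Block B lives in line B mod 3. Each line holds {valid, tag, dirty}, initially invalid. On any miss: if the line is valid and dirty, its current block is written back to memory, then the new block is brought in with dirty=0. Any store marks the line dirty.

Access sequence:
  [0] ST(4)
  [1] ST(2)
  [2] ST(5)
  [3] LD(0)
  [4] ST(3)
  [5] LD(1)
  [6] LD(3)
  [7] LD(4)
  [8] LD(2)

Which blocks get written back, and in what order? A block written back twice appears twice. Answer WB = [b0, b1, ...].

0: W B4 → L1 miss [D]
1: W B2 → L2 miss [D]
2: W B5 → L2 miss wb→B2 [D]
3: R B0 → L0 miss [-]
4: W B3 → L0 miss [D]
5: R B1 → L1 miss wb→B4 [-]
6: R B3 → L0 hit [D]
7: R B4 → L1 miss [-]
8: R B2 → L2 miss wb→B5 [-]

WB = [2, 4, 5]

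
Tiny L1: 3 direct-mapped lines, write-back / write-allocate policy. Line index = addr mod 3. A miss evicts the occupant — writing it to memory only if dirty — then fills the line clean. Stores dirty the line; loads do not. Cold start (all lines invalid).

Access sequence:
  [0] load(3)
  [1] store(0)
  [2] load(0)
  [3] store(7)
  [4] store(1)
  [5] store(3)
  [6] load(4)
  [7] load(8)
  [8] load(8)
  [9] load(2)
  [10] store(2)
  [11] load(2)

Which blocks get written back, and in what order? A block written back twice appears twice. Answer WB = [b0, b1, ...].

0: R B3 -> L0 miss  d=-]
1: W B0 -> L0 miss  d=D]
2: R B0 -> L0 hit  d=D]
3: W B7 -> L1 miss  d=D]
4: W B1 -> L1 miss wb->B7  d=D]
5: W B3 -> L0 miss wb->B0  d=D]
6: R B4 -> L1 miss wb->B1  d=-]
7: R B8 -> L2 miss  d=-]
8: R B8 -> L2 hit  d=-]
9: R B2 -> L2 miss  d=-]
10: W B2 -> L2 hit  d=D]
11: R B2 -> L2 hit  d=D]

WB = [7, 0, 1]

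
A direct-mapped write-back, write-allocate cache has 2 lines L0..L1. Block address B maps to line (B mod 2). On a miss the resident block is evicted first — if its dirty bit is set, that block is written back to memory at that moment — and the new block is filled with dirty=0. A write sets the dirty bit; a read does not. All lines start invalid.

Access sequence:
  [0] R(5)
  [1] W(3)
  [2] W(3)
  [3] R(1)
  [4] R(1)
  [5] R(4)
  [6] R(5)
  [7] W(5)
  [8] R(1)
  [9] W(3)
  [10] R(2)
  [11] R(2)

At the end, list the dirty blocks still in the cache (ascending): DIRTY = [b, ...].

DIRTY = [3]

0: R B5 -> L1 miss  d=-]
1: W B3 -> L1 miss  d=D]
2: W B3 -> L1 hit  d=D]
3: R B1 -> L1 miss wb->B3  d=-]
4: R B1 -> L1 hit  d=-]
5: R B4 -> L0 miss  d=-]
6: R B5 -> L1 miss  d=-]
7: W B5 -> L1 hit  d=D]
8: R B1 -> L1 miss wb->B5  d=-]
9: W B3 -> L1 miss  d=D]
10: R B2 -> L0 miss  d=-]
11: R B2 -> L0 hit  d=-]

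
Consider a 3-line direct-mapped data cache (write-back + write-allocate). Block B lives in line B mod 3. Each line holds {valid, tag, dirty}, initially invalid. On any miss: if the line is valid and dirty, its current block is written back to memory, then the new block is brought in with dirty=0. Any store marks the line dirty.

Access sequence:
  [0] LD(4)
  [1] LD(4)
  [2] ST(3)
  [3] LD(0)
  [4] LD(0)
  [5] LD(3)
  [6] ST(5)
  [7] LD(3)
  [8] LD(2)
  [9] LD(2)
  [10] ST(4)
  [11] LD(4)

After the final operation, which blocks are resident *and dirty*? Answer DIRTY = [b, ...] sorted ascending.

0: R B4 → L1 miss [-]
1: R B4 → L1 hit [-]
2: W B3 → L0 miss [D]
3: R B0 → L0 miss wb→B3 [-]
4: R B0 → L0 hit [-]
5: R B3 → L0 miss [-]
6: W B5 → L2 miss [D]
7: R B3 → L0 hit [-]
8: R B2 → L2 miss wb→B5 [-]
9: R B2 → L2 hit [-]
10: W B4 → L1 hit [D]
11: R B4 → L1 hit [D]

DIRTY = [4]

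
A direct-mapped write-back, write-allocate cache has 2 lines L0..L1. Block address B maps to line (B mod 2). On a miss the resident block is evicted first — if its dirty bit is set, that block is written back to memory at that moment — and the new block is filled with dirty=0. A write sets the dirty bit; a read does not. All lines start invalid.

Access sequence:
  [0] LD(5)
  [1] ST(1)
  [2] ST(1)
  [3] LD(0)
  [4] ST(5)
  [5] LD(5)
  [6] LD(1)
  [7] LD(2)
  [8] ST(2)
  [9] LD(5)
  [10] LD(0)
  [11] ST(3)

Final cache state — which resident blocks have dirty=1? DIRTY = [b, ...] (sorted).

DIRTY = [3]

0: R B5 → L1 miss [-]
1: W B1 → L1 miss [D]
2: W B1 → L1 hit [D]
3: R B0 → L0 miss [-]
4: W B5 → L1 miss wb→B1 [D]
5: R B5 → L1 hit [D]
6: R B1 → L1 miss wb→B5 [-]
7: R B2 → L0 miss [-]
8: W B2 → L0 hit [D]
9: R B5 → L1 miss [-]
10: R B0 → L0 miss wb→B2 [-]
11: W B3 → L1 miss [D]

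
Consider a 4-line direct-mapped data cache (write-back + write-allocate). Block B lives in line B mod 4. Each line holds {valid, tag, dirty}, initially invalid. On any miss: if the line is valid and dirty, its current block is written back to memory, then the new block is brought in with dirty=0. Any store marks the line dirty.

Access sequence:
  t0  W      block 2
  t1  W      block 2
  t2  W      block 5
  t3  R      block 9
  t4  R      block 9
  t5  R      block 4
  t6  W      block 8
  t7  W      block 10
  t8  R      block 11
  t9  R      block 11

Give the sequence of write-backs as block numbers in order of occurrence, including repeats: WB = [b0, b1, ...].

  0 | W B2 → L2 miss [D]
  1 | W B2 → L2 hit [D]
  2 | W B5 → L1 miss [D]
  3 | R B9 → L1 miss wb→B5 [-]
  4 | R B9 → L1 hit [-]
  5 | R B4 → L0 miss [-]
  6 | W B8 → L0 miss [D]
  7 | W B10 → L2 miss wb→B2 [D]
  8 | R B11 → L3 miss [-]
  9 | R B11 → L3 hit [-]

WB = [5, 2]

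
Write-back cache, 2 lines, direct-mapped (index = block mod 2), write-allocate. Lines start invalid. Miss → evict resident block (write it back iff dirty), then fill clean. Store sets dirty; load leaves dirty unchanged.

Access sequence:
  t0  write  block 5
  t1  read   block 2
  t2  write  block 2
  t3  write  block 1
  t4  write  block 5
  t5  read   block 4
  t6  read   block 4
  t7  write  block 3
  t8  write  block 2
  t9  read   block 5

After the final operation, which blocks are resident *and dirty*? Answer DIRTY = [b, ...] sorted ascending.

0: W B5 → L1 miss [D]
1: R B2 → L0 miss [-]
2: W B2 → L0 hit [D]
3: W B1 → L1 miss wb→B5 [D]
4: W B5 → L1 miss wb→B1 [D]
5: R B4 → L0 miss wb→B2 [-]
6: R B4 → L0 hit [-]
7: W B3 → L1 miss wb→B5 [D]
8: W B2 → L0 miss [D]
9: R B5 → L1 miss wb→B3 [-]

DIRTY = [2]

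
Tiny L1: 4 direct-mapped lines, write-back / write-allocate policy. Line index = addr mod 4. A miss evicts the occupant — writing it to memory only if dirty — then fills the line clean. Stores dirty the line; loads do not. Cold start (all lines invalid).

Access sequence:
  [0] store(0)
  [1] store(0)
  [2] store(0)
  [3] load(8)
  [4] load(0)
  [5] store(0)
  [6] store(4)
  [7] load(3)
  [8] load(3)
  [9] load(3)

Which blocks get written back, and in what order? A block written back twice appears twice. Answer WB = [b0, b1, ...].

WB = [0, 0]

0: W B0 → L0 miss [D]
1: W B0 → L0 hit [D]
2: W B0 → L0 hit [D]
3: R B8 → L0 miss wb→B0 [-]
4: R B0 → L0 miss [-]
5: W B0 → L0 hit [D]
6: W B4 → L0 miss wb→B0 [D]
7: R B3 → L3 miss [-]
8: R B3 → L3 hit [-]
9: R B3 → L3 hit [-]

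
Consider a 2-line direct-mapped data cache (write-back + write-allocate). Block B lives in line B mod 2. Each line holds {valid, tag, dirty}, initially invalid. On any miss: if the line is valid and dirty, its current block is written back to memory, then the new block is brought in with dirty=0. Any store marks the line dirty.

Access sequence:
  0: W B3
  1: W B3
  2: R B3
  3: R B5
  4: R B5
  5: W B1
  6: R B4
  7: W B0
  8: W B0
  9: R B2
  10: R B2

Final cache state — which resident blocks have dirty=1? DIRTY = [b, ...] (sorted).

0: W B3 → L1 miss [D]
1: W B3 → L1 hit [D]
2: R B3 → L1 hit [D]
3: R B5 → L1 miss wb→B3 [-]
4: R B5 → L1 hit [-]
5: W B1 → L1 miss [D]
6: R B4 → L0 miss [-]
7: W B0 → L0 miss [D]
8: W B0 → L0 hit [D]
9: R B2 → L0 miss wb→B0 [-]
10: R B2 → L0 hit [-]

DIRTY = [1]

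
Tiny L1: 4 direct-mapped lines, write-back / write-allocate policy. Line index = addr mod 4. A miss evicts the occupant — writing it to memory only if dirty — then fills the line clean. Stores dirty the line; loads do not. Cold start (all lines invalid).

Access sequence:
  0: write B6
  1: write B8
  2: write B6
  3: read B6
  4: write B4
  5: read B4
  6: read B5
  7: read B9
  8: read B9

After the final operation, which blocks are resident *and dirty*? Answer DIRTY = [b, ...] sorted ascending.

DIRTY = [4, 6]

0: W B6 -> L2 miss  d=D]
1: W B8 -> L0 miss  d=D]
2: W B6 -> L2 hit  d=D]
3: R B6 -> L2 hit  d=D]
4: W B4 -> L0 miss wb->B8  d=D]
5: R B4 -> L0 hit  d=D]
6: R B5 -> L1 miss  d=-]
7: R B9 -> L1 miss  d=-]
8: R B9 -> L1 hit  d=-]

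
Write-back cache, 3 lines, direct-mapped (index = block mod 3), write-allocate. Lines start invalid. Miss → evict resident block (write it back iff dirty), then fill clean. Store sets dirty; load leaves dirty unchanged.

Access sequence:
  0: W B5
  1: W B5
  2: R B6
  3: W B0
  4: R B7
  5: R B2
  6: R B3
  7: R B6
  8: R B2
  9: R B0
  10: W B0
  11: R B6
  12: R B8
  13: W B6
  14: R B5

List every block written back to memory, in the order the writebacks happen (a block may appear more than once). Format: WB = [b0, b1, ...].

  0 | W B5 → L2 miss [D]
  1 | W B5 → L2 hit [D]
  2 | R B6 → L0 miss [-]
  3 | W B0 → L0 miss [D]
  4 | R B7 → L1 miss [-]
  5 | R B2 → L2 miss wb→B5 [-]
  6 | R B3 → L0 miss wb→B0 [-]
  7 | R B6 → L0 miss [-]
  8 | R B2 → L2 hit [-]
  9 | R B0 → L0 miss [-]
  10 | W B0 → L0 hit [D]
  11 | R B6 → L0 miss wb→B0 [-]
  12 | R B8 → L2 miss [-]
  13 | W B6 → L0 hit [D]
  14 | R B5 → L2 miss [-]

WB = [5, 0, 0]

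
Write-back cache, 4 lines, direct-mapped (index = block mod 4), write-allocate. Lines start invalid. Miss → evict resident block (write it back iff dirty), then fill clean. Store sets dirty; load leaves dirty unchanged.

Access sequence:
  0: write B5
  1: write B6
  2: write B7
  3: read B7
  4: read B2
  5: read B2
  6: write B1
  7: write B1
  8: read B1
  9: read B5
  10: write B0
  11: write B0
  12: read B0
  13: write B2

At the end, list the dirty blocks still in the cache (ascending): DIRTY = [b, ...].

  0 | W B5 → L1 miss [D]
  1 | W B6 → L2 miss [D]
  2 | W B7 → L3 miss [D]
  3 | R B7 → L3 hit [D]
  4 | R B2 → L2 miss wb→B6 [-]
  5 | R B2 → L2 hit [-]
  6 | W B1 → L1 miss wb→B5 [D]
  7 | W B1 → L1 hit [D]
  8 | R B1 → L1 hit [D]
  9 | R B5 → L1 miss wb→B1 [-]
  10 | W B0 → L0 miss [D]
  11 | W B0 → L0 hit [D]
  12 | R B0 → L0 hit [D]
  13 | W B2 → L2 hit [D]

DIRTY = [0, 2, 7]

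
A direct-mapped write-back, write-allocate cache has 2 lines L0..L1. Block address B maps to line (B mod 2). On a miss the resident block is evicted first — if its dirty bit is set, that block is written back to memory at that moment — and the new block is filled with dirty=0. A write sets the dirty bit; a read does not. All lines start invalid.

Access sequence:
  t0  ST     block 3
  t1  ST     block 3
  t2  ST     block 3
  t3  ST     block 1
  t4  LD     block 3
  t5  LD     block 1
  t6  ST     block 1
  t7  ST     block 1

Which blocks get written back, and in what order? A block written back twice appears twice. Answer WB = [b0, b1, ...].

0: W B3 → L1 miss [D]
1: W B3 → L1 hit [D]
2: W B3 → L1 hit [D]
3: W B1 → L1 miss wb→B3 [D]
4: R B3 → L1 miss wb→B1 [-]
5: R B1 → L1 miss [-]
6: W B1 → L1 hit [D]
7: W B1 → L1 hit [D]

WB = [3, 1]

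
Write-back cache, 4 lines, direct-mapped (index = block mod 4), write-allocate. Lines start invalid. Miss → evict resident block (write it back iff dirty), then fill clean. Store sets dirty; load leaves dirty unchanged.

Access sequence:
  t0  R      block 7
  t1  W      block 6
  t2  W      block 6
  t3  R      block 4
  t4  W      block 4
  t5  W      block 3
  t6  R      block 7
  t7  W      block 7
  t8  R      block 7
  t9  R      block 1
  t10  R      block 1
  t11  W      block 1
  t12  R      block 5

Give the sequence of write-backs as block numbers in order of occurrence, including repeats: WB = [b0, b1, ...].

WB = [3, 1]

0: R B7 → L3 miss [-]
1: W B6 → L2 miss [D]
2: W B6 → L2 hit [D]
3: R B4 → L0 miss [-]
4: W B4 → L0 hit [D]
5: W B3 → L3 miss [D]
6: R B7 → L3 miss wb→B3 [-]
7: W B7 → L3 hit [D]
8: R B7 → L3 hit [D]
9: R B1 → L1 miss [-]
10: R B1 → L1 hit [-]
11: W B1 → L1 hit [D]
12: R B5 → L1 miss wb→B1 [-]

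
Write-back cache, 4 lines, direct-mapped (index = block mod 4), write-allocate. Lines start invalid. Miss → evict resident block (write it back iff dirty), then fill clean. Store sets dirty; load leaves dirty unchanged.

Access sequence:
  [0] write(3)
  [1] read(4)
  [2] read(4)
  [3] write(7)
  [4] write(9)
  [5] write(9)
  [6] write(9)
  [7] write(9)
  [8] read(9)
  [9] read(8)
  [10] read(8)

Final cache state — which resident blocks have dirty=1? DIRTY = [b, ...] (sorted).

  0 | W B3 → L3 miss [D]
  1 | R B4 → L0 miss [-]
  2 | R B4 → L0 hit [-]
  3 | W B7 → L3 miss wb→B3 [D]
  4 | W B9 → L1 miss [D]
  5 | W B9 → L1 hit [D]
  6 | W B9 → L1 hit [D]
  7 | W B9 → L1 hit [D]
  8 | R B9 → L1 hit [D]
  9 | R B8 → L0 miss [-]
  10 | R B8 → L0 hit [-]

DIRTY = [7, 9]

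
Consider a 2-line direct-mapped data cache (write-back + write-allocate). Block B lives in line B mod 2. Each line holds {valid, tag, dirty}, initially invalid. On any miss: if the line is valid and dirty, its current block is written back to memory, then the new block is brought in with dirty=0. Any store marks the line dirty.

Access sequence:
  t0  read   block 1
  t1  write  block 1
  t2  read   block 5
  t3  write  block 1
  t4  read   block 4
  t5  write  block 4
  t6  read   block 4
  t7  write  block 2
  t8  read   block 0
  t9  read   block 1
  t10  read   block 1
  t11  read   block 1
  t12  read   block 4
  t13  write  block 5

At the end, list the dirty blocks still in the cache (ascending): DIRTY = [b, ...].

0: R B1 -> L1 miss  d=-]
1: W B1 -> L1 hit  d=D]
2: R B5 -> L1 miss wb->B1  d=-]
3: W B1 -> L1 miss  d=D]
4: R B4 -> L0 miss  d=-]
5: W B4 -> L0 hit  d=D]
6: R B4 -> L0 hit  d=D]
7: W B2 -> L0 miss wb->B4  d=D]
8: R B0 -> L0 miss wb->B2  d=-]
9: R B1 -> L1 hit  d=D]
10: R B1 -> L1 hit  d=D]
11: R B1 -> L1 hit  d=D]
12: R B4 -> L0 miss  d=-]
13: W B5 -> L1 miss wb->B1  d=D]

DIRTY = [5]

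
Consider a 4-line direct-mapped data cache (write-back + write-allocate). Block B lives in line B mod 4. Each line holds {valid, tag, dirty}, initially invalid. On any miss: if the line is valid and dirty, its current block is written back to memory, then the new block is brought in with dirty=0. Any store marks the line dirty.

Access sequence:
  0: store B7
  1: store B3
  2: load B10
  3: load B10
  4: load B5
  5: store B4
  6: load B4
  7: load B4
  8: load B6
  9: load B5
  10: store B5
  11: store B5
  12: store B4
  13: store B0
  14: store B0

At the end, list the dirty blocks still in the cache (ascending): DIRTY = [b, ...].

DIRTY = [0, 3, 5]

  0 | W B7 → L3 miss [D]
  1 | W B3 → L3 miss wb→B7 [D]
  2 | R B10 → L2 miss [-]
  3 | R B10 → L2 hit [-]
  4 | R B5 → L1 miss [-]
  5 | W B4 → L0 miss [D]
  6 | R B4 → L0 hit [D]
  7 | R B4 → L0 hit [D]
  8 | R B6 → L2 miss [-]
  9 | R B5 → L1 hit [-]
  10 | W B5 → L1 hit [D]
  11 | W B5 → L1 hit [D]
  12 | W B4 → L0 hit [D]
  13 | W B0 → L0 miss wb→B4 [D]
  14 | W B0 → L0 hit [D]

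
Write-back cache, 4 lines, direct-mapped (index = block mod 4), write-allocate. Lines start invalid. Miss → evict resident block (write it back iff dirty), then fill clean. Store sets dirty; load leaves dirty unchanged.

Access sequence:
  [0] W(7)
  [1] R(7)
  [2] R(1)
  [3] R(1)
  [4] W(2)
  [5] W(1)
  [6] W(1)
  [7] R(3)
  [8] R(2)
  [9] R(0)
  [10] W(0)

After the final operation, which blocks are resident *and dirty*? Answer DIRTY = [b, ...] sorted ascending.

DIRTY = [0, 1, 2]

  0 | W B7 → L3 miss [D]
  1 | R B7 → L3 hit [D]
  2 | R B1 → L1 miss [-]
  3 | R B1 → L1 hit [-]
  4 | W B2 → L2 miss [D]
  5 | W B1 → L1 hit [D]
  6 | W B1 → L1 hit [D]
  7 | R B3 → L3 miss wb→B7 [-]
  8 | R B2 → L2 hit [D]
  9 | R B0 → L0 miss [-]
  10 | W B0 → L0 hit [D]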